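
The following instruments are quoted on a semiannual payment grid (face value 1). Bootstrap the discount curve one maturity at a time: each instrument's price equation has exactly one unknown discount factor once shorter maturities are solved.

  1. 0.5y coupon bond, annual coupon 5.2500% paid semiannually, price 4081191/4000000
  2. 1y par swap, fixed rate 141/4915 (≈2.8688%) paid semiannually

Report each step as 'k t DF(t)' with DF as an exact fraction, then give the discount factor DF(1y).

1 1/2 4971/5000
2 1 4859/5000
DF(1y) = 4859/5000 ≈ 0.971800

step 1 [0.5y] bond c/2=21/800: DF=(4081191/4000000 − 21/800·(0))/(1+21/800) = 4971/5000 ≈ 0.994200
step 2 [1y] swap r/2=141/9830: DF=(1 − 141/9830·(0.994200))/(1+141/9830) = 4859/5000 ≈ 0.971800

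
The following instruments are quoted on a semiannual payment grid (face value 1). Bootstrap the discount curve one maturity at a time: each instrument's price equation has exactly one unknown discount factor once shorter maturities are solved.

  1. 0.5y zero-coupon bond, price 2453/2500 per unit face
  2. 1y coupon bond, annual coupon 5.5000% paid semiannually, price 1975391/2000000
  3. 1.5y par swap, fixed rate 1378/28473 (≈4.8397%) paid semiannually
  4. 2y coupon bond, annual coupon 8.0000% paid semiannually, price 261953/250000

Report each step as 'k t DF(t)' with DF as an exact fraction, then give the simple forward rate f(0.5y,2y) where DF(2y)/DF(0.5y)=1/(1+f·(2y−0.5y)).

1 1/2 2453/2500
2 1 187/200
3 3/2 9311/10000
4 2 449/500
f(0.5y,2y) = ((2453/2500)/(449/500) − 1)/(3/2) = 416/6735 ≈ 6.1767%

step 1 [0.5y] zero: DF = P = 2453/2500 ≈ 0.981200
step 2 [1y] bond c/2=11/400: DF=(1975391/2000000 − 11/400·(0.981200))/(1+11/400) = 187/200 ≈ 0.935000
step 3 [1.5y] swap r/2=689/28473: DF=(1 − 689/28473·(0.981200+0.935000))/(1+689/28473) = 9311/10000 ≈ 0.931100
step 4 [2y] bond c/2=1/25: DF=(261953/250000 − 1/25·(0.981200+0.935000+0.931100))/(1+1/25) = 449/500 ≈ 0.898000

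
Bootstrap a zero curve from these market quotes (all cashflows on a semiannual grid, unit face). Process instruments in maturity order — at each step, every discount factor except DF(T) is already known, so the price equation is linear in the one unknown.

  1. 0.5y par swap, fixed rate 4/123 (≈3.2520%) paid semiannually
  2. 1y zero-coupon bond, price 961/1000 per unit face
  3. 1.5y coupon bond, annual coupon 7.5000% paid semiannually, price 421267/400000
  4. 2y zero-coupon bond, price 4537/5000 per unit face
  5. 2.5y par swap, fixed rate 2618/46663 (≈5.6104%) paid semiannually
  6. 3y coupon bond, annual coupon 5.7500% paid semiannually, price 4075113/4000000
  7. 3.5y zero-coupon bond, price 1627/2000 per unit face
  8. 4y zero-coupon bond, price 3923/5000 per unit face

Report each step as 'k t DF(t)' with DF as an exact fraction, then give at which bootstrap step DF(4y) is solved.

1 1/2 123/125
2 1 961/1000
3 3/2 1181/1250
4 2 4537/5000
5 5/2 8691/10000
6 3 8599/10000
7 7/2 1627/2000
8 4 3923/5000
DF(4y) is solved at step 8

step 1 [0.5y] swap r/2=2/123: DF=(1 − 2/123·(0))/(1+2/123) = 123/125 ≈ 0.984000
step 2 [1y] zero: DF = P = 961/1000 ≈ 0.961000
step 3 [1.5y] bond c/2=3/80: DF=(421267/400000 − 3/80·(0.984000+0.961000))/(1+3/80) = 1181/1250 ≈ 0.944800
step 4 [2y] zero: DF = P = 4537/5000 ≈ 0.907400
step 5 [2.5y] swap r/2=1309/46663: DF=(1 − 1309/46663·(0.984000+0.961000+0.944800+0.907400))/(1+1309/46663) = 8691/10000 ≈ 0.869100
step 6 [3y] bond c/2=23/800: DF=(4075113/4000000 − 23/800·(0.984000+0.961000+0.944800+0.907400+0.869100))/(1+23/800) = 8599/10000 ≈ 0.859900
step 7 [3.5y] zero: DF = P = 1627/2000 ≈ 0.813500
step 8 [4y] zero: DF = P = 3923/5000 ≈ 0.784600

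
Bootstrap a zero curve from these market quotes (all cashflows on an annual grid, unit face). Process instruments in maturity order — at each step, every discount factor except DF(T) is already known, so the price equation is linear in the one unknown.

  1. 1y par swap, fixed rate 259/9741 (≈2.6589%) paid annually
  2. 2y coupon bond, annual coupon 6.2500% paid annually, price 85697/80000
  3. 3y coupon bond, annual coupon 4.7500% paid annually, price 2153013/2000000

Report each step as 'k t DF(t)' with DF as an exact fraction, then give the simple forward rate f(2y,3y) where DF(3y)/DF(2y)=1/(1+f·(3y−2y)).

step 1 [1y] swap r/1=259/9741: DF=(1 − 259/9741·(0))/(1+259/9741) = 9741/10000 ≈ 0.974100
step 2 [2y] bond c/1=1/16: DF=(85697/80000 − 1/16·(0.974100))/(1+1/16) = 9509/10000 ≈ 0.950900
step 3 [3y] bond c/1=19/400: DF=(2153013/2000000 − 19/400·(0.974100+0.950900))/(1+19/400) = 2351/2500 ≈ 0.940400

1 1 9741/10000
2 2 9509/10000
3 3 2351/2500
f(2y,3y) = ((9509/10000)/(2351/2500) − 1)/(1) = 105/9404 ≈ 1.1165%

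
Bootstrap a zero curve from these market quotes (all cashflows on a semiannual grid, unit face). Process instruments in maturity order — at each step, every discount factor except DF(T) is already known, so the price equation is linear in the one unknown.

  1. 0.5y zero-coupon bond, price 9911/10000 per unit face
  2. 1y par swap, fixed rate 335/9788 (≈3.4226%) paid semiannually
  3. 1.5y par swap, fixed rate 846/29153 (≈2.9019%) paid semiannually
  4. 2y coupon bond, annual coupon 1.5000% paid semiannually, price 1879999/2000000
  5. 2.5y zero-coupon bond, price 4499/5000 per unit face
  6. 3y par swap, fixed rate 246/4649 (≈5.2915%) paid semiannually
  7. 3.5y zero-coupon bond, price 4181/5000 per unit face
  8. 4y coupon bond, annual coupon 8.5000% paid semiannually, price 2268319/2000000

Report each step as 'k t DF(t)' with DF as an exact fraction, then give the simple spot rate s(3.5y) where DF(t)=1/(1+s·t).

step 1 [0.5y] zero: DF = P = 9911/10000 ≈ 0.991100
step 2 [1y] swap r/2=335/19576: DF=(1 − 335/19576·(0.991100))/(1+335/19576) = 1933/2000 ≈ 0.966500
step 3 [1.5y] swap r/2=423/29153: DF=(1 − 423/29153·(0.991100+0.966500))/(1+423/29153) = 9577/10000 ≈ 0.957700
step 4 [2y] bond c/2=3/400: DF=(1879999/2000000 − 3/400·(0.991100+0.966500+0.957700))/(1+3/400) = 9113/10000 ≈ 0.911300
step 5 [2.5y] zero: DF = P = 4499/5000 ≈ 0.899800
step 6 [3y] swap r/2=123/4649: DF=(1 − 123/4649·(0.991100+0.966500+0.957700+0.911300+0.899800))/(1+123/4649) = 2131/2500 ≈ 0.852400
step 7 [3.5y] zero: DF = P = 4181/5000 ≈ 0.836200
step 8 [4y] bond c/2=17/400: DF=(2268319/2000000 − 17/400·(0.991100+0.966500+0.957700+0.911300+0.899800+0.852400+0.836200))/(1+17/400) = 1033/1250 ≈ 0.826400

1 1/2 9911/10000
2 1 1933/2000
3 3/2 9577/10000
4 2 9113/10000
5 5/2 4499/5000
6 3 2131/2500
7 7/2 4181/5000
8 4 1033/1250
s(3.5y) = (1/(4181/5000) − 1)/(7/2) = 234/4181 ≈ 5.5967%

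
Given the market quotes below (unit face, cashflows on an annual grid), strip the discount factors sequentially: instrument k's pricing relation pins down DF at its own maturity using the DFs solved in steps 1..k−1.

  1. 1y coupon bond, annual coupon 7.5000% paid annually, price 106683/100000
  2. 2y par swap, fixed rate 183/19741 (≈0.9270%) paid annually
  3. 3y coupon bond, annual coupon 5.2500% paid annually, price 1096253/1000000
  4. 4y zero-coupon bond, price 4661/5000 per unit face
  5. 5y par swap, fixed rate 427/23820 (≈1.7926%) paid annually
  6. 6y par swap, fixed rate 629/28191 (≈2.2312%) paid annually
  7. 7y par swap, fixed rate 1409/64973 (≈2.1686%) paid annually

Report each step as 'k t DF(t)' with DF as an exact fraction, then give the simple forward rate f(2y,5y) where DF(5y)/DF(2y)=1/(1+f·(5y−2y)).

step 1 [1y] bond c/1=3/40: DF=(106683/100000 − 3/40·(0))/(1+3/40) = 2481/2500 ≈ 0.992400
step 2 [2y] swap r/1=183/19741: DF=(1 − 183/19741·(0.992400))/(1+183/19741) = 9817/10000 ≈ 0.981700
step 3 [3y] bond c/1=21/400: DF=(1096253/1000000 − 21/400·(0.992400+0.981700))/(1+21/400) = 9431/10000 ≈ 0.943100
step 4 [4y] zero: DF = P = 4661/5000 ≈ 0.932200
step 5 [5y] swap r/1=427/23820: DF=(1 − 427/23820·(0.992400+0.981700+0.943100+0.932200))/(1+427/23820) = 4573/5000 ≈ 0.914600
step 6 [6y] swap r/1=629/28191: DF=(1 − 629/28191·(0.992400+0.981700+0.943100+0.932200+0.914600))/(1+629/28191) = 4371/5000 ≈ 0.874200
step 7 [7y] swap r/1=1409/64973: DF=(1 − 1409/64973·(0.992400+0.981700+0.943100+0.932200+0.914600+0.874200))/(1+1409/64973) = 8591/10000 ≈ 0.859100

1 1 2481/2500
2 2 9817/10000
3 3 9431/10000
4 4 4661/5000
5 5 4573/5000
6 6 4371/5000
7 7 8591/10000
f(2y,5y) = ((9817/10000)/(4573/5000) − 1)/(3) = 671/27438 ≈ 2.4455%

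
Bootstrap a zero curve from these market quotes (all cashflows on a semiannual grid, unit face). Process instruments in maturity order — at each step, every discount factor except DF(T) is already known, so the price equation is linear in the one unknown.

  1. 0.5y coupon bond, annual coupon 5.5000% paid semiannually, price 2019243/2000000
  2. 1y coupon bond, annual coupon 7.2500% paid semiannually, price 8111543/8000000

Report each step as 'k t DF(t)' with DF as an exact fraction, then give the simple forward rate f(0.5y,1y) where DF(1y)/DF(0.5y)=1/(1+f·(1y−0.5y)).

step 1 [0.5y] bond c/2=11/400: DF=(2019243/2000000 − 11/400·(0))/(1+11/400) = 4913/5000 ≈ 0.982600
step 2 [1y] bond c/2=29/800: DF=(8111543/8000000 − 29/800·(0.982600))/(1+29/800) = 9441/10000 ≈ 0.944100

1 1/2 4913/5000
2 1 9441/10000
f(0.5y,1y) = ((4913/5000)/(9441/10000) − 1)/(1/2) = 770/9441 ≈ 8.1559%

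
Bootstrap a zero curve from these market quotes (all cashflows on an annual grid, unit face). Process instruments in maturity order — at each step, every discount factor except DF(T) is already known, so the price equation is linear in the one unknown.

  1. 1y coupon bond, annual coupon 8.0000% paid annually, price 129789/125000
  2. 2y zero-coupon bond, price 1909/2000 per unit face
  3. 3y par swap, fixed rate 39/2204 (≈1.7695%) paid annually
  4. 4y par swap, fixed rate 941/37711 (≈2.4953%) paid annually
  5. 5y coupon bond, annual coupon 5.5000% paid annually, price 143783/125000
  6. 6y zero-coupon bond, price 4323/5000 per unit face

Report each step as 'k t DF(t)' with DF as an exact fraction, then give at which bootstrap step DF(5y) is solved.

step 1 [1y] bond c/1=2/25: DF=(129789/125000 − 2/25·(0))/(1+2/25) = 4807/5000 ≈ 0.961400
step 2 [2y] zero: DF = P = 1909/2000 ≈ 0.954500
step 3 [3y] swap r/1=39/2204: DF=(1 − 39/2204·(0.961400+0.954500))/(1+39/2204) = 9493/10000 ≈ 0.949300
step 4 [4y] swap r/1=941/37711: DF=(1 − 941/37711·(0.961400+0.954500+0.949300))/(1+941/37711) = 9059/10000 ≈ 0.905900
step 5 [5y] bond c/1=11/200: DF=(143783/125000 − 11/200·(0.961400+0.954500+0.949300+0.905900))/(1+11/200) = 8937/10000 ≈ 0.893700
step 6 [6y] zero: DF = P = 4323/5000 ≈ 0.864600

1 1 4807/5000
2 2 1909/2000
3 3 9493/10000
4 4 9059/10000
5 5 8937/10000
6 6 4323/5000
DF(5y) is solved at step 5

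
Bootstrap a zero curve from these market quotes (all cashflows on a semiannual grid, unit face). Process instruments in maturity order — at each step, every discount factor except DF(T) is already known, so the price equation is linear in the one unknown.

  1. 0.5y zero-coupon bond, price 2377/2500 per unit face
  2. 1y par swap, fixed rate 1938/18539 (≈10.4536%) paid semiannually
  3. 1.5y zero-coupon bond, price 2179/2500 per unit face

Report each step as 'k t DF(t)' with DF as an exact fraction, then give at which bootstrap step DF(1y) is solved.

1 1/2 2377/2500
2 1 9031/10000
3 3/2 2179/2500
DF(1y) is solved at step 2

step 1 [0.5y] zero: DF = P = 2377/2500 ≈ 0.950800
step 2 [1y] swap r/2=969/18539: DF=(1 − 969/18539·(0.950800))/(1+969/18539) = 9031/10000 ≈ 0.903100
step 3 [1.5y] zero: DF = P = 2179/2500 ≈ 0.871600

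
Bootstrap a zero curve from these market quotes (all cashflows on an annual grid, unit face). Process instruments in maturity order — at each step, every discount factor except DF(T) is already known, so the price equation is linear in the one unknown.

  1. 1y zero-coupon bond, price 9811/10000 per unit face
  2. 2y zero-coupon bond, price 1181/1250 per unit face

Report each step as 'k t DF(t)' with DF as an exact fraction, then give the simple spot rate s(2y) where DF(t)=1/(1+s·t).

step 1 [1y] zero: DF = P = 9811/10000 ≈ 0.981100
step 2 [2y] zero: DF = P = 1181/1250 ≈ 0.944800

1 1 9811/10000
2 2 1181/1250
s(2y) = (1/(1181/1250) − 1)/(2) = 69/2362 ≈ 2.9213%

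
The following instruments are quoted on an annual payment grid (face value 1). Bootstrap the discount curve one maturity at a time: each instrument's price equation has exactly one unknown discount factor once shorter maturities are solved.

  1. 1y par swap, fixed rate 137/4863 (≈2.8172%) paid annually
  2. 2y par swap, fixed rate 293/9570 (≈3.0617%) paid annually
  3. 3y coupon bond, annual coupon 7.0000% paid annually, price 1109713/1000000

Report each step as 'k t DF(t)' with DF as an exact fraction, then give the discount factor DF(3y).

step 1 [1y] swap r/1=137/4863: DF=(1 − 137/4863·(0))/(1+137/4863) = 4863/5000 ≈ 0.972600
step 2 [2y] swap r/1=293/9570: DF=(1 − 293/9570·(0.972600))/(1+293/9570) = 4707/5000 ≈ 0.941400
step 3 [3y] bond c/1=7/100: DF=(1109713/1000000 − 7/100·(0.972600+0.941400))/(1+7/100) = 9119/10000 ≈ 0.911900

1 1 4863/5000
2 2 4707/5000
3 3 9119/10000
DF(3y) = 9119/10000 ≈ 0.911900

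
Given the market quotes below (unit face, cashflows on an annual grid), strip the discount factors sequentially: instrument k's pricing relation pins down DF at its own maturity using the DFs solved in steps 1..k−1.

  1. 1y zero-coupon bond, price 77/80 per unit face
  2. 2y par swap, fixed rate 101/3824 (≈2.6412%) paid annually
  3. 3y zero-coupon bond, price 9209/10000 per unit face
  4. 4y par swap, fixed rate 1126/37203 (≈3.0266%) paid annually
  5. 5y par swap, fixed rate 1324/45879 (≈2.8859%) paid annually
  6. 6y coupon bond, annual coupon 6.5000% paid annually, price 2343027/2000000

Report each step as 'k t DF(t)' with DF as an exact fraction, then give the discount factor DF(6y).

step 1 [1y] zero: DF = P = 77/80 ≈ 0.962500
step 2 [2y] swap r/1=101/3824: DF=(1 − 101/3824·(0.962500))/(1+101/3824) = 1899/2000 ≈ 0.949500
step 3 [3y] zero: DF = P = 9209/10000 ≈ 0.920900
step 4 [4y] swap r/1=1126/37203: DF=(1 − 1126/37203·(0.962500+0.949500+0.920900))/(1+1126/37203) = 4437/5000 ≈ 0.887400
step 5 [5y] swap r/1=1324/45879: DF=(1 − 1324/45879·(0.962500+0.949500+0.920900+0.887400))/(1+1324/45879) = 2169/2500 ≈ 0.867600
step 6 [6y] bond c/1=13/200: DF=(2343027/2000000 − 13/200·(0.962500+0.949500+0.920900+0.887400+0.867600))/(1+13/200) = 41/50 ≈ 0.820000

1 1 77/80
2 2 1899/2000
3 3 9209/10000
4 4 4437/5000
5 5 2169/2500
6 6 41/50
DF(6y) = 41/50 ≈ 0.820000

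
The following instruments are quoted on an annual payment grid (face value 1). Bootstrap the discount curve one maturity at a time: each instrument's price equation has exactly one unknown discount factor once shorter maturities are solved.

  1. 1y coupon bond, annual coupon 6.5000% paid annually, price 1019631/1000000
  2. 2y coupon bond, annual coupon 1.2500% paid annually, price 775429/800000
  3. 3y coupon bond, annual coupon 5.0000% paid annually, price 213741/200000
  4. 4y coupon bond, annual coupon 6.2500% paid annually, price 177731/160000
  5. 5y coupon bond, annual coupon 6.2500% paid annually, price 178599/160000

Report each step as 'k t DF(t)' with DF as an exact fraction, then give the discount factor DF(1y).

step 1 [1y] bond c/1=13/200: DF=(1019631/1000000 − 13/200·(0))/(1+13/200) = 4787/5000 ≈ 0.957400
step 2 [2y] bond c/1=1/80: DF=(775429/800000 − 1/80·(0.957400))/(1+1/80) = 1891/2000 ≈ 0.945500
step 3 [3y] bond c/1=1/20: DF=(213741/200000 − 1/20·(0.957400+0.945500))/(1+1/20) = 1159/1250 ≈ 0.927200
step 4 [4y] bond c/1=1/16: DF=(177731/160000 − 1/16·(0.957400+0.945500+0.927200))/(1+1/16) = 879/1000 ≈ 0.879000
step 5 [5y] bond c/1=1/16: DF=(178599/160000 − 1/16·(0.957400+0.945500+0.927200+0.879000))/(1+1/16) = 2081/2500 ≈ 0.832400

1 1 4787/5000
2 2 1891/2000
3 3 1159/1250
4 4 879/1000
5 5 2081/2500
DF(1y) = 4787/5000 ≈ 0.957400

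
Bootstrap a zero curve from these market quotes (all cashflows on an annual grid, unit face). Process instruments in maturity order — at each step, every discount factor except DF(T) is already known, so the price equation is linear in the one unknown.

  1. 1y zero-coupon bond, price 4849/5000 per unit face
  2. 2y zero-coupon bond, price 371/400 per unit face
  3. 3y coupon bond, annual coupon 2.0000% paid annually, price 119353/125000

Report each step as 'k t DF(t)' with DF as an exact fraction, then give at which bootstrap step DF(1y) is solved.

step 1 [1y] zero: DF = P = 4849/5000 ≈ 0.969800
step 2 [2y] zero: DF = P = 371/400 ≈ 0.927500
step 3 [3y] bond c/1=1/50: DF=(119353/125000 − 1/50·(0.969800+0.927500))/(1+1/50) = 8989/10000 ≈ 0.898900

1 1 4849/5000
2 2 371/400
3 3 8989/10000
DF(1y) is solved at step 1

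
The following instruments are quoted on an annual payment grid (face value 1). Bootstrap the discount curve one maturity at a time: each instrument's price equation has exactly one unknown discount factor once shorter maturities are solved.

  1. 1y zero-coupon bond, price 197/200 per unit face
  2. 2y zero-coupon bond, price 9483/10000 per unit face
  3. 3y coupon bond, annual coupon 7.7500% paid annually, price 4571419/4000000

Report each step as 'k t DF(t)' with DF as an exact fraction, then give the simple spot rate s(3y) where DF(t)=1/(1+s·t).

step 1 [1y] zero: DF = P = 197/200 ≈ 0.985000
step 2 [2y] zero: DF = P = 9483/10000 ≈ 0.948300
step 3 [3y] bond c/1=31/400: DF=(4571419/4000000 − 31/400·(0.985000+0.948300))/(1+31/400) = 576/625 ≈ 0.921600

1 1 197/200
2 2 9483/10000
3 3 576/625
s(3y) = (1/(576/625) − 1)/(3) = 49/1728 ≈ 2.8356%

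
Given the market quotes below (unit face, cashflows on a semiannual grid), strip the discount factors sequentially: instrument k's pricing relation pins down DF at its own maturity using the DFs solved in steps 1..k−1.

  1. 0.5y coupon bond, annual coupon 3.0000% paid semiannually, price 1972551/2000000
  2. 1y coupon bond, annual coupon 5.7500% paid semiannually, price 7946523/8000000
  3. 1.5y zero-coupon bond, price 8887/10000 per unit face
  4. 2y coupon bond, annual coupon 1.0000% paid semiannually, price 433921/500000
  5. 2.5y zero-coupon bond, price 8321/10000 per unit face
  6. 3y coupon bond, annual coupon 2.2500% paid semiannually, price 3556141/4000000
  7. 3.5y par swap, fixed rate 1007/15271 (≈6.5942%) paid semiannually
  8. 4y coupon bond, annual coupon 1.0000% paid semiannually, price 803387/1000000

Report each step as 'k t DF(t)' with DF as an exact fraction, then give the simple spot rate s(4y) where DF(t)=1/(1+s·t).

1 1/2 9717/10000
2 1 1173/1250
3 3/2 8887/10000
4 2 531/625
5 5/2 8321/10000
6 3 8293/10000
7 7/2 3993/5000
8 4 769/1000
s(4y) = (1/(769/1000) − 1)/(4) = 231/3076 ≈ 7.5098%

step 1 [0.5y] bond c/2=3/200: DF=(1972551/2000000 − 3/200·(0))/(1+3/200) = 9717/10000 ≈ 0.971700
step 2 [1y] bond c/2=23/800: DF=(7946523/8000000 − 23/800·(0.971700))/(1+23/800) = 1173/1250 ≈ 0.938400
step 3 [1.5y] zero: DF = P = 8887/10000 ≈ 0.888700
step 4 [2y] bond c/2=1/200: DF=(433921/500000 − 1/200·(0.971700+0.938400+0.888700))/(1+1/200) = 531/625 ≈ 0.849600
step 5 [2.5y] zero: DF = P = 8321/10000 ≈ 0.832100
step 6 [3y] bond c/2=9/800: DF=(3556141/4000000 − 9/800·(0.971700+0.938400+0.888700+0.849600+0.832100))/(1+9/800) = 8293/10000 ≈ 0.829300
step 7 [3.5y] swap r/2=1007/30542: DF=(1 − 1007/30542·(0.971700+0.938400+0.888700+0.849600+0.832100+0.829300))/(1+1007/30542) = 3993/5000 ≈ 0.798600
step 8 [4y] bond c/2=1/200: DF=(803387/1000000 − 1/200·(0.971700+0.938400+0.888700+0.849600+0.832100+0.829300+0.798600))/(1+1/200) = 769/1000 ≈ 0.769000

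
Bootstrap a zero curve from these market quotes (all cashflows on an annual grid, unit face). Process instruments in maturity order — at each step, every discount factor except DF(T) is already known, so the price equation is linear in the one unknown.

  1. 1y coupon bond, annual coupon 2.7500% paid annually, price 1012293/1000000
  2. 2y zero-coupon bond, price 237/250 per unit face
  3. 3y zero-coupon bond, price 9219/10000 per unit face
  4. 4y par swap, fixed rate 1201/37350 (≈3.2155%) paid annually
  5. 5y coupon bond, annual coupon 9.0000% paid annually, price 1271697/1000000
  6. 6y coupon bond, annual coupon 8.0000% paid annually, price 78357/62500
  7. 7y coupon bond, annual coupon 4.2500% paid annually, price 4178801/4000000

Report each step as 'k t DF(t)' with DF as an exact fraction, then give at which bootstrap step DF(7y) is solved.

step 1 [1y] bond c/1=11/400: DF=(1012293/1000000 − 11/400·(0))/(1+11/400) = 2463/2500 ≈ 0.985200
step 2 [2y] zero: DF = P = 237/250 ≈ 0.948000
step 3 [3y] zero: DF = P = 9219/10000 ≈ 0.921900
step 4 [4y] swap r/1=1201/37350: DF=(1 − 1201/37350·(0.985200+0.948000+0.921900))/(1+1201/37350) = 8799/10000 ≈ 0.879900
step 5 [5y] bond c/1=9/100: DF=(1271697/1000000 − 9/100·(0.985200+0.948000+0.921900+0.879900))/(1+9/100) = 8583/10000 ≈ 0.858300
step 6 [6y] bond c/1=2/25: DF=(78357/62500 − 2/25·(0.985200+0.948000+0.921900+0.879900+0.858300))/(1+2/25) = 4103/5000 ≈ 0.820600
step 7 [7y] bond c/1=17/400: DF=(4178801/4000000 − 17/400·(0.985200+0.948000+0.921900+0.879900+0.858300+0.820600))/(1+17/400) = 3907/5000 ≈ 0.781400

1 1 2463/2500
2 2 237/250
3 3 9219/10000
4 4 8799/10000
5 5 8583/10000
6 6 4103/5000
7 7 3907/5000
DF(7y) is solved at step 7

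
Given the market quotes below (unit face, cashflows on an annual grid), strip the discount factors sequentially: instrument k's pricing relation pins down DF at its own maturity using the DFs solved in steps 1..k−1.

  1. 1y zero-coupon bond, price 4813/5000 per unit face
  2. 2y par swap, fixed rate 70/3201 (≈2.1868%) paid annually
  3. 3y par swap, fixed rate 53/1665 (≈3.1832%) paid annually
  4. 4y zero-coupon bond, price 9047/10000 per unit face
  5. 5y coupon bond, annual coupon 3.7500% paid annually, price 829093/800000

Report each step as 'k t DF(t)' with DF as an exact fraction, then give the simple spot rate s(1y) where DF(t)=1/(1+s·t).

1 1 4813/5000
2 2 479/500
3 3 9099/10000
4 4 9047/10000
5 5 8639/10000
s(1y) = (1/(4813/5000) − 1)/(1) = 187/4813 ≈ 3.8853%

step 1 [1y] zero: DF = P = 4813/5000 ≈ 0.962600
step 2 [2y] swap r/1=70/3201: DF=(1 − 70/3201·(0.962600))/(1+70/3201) = 479/500 ≈ 0.958000
step 3 [3y] swap r/1=53/1665: DF=(1 − 53/1665·(0.962600+0.958000))/(1+53/1665) = 9099/10000 ≈ 0.909900
step 4 [4y] zero: DF = P = 9047/10000 ≈ 0.904700
step 5 [5y] bond c/1=3/80: DF=(829093/800000 − 3/80·(0.962600+0.958000+0.909900+0.904700))/(1+3/80) = 8639/10000 ≈ 0.863900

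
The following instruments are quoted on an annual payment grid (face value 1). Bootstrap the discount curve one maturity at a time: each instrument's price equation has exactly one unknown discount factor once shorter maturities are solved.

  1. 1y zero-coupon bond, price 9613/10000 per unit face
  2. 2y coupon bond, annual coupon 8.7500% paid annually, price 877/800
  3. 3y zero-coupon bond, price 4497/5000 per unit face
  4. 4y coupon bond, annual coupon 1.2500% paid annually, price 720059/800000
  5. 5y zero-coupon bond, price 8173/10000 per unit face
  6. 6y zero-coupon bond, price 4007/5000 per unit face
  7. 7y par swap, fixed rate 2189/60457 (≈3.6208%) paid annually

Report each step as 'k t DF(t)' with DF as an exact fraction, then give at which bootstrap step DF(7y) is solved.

1 1 9613/10000
2 2 9307/10000
3 3 4497/5000
4 4 1709/2000
5 5 8173/10000
6 6 4007/5000
7 7 7811/10000
DF(7y) is solved at step 7

step 1 [1y] zero: DF = P = 9613/10000 ≈ 0.961300
step 2 [2y] bond c/1=7/80: DF=(877/800 − 7/80·(0.961300))/(1+7/80) = 9307/10000 ≈ 0.930700
step 3 [3y] zero: DF = P = 4497/5000 ≈ 0.899400
step 4 [4y] bond c/1=1/80: DF=(720059/800000 − 1/80·(0.961300+0.930700+0.899400))/(1+1/80) = 1709/2000 ≈ 0.854500
step 5 [5y] zero: DF = P = 8173/10000 ≈ 0.817300
step 6 [6y] zero: DF = P = 4007/5000 ≈ 0.801400
step 7 [7y] swap r/1=2189/60457: DF=(1 − 2189/60457·(0.961300+0.930700+0.899400+0.854500+0.817300+0.801400))/(1+2189/60457) = 7811/10000 ≈ 0.781100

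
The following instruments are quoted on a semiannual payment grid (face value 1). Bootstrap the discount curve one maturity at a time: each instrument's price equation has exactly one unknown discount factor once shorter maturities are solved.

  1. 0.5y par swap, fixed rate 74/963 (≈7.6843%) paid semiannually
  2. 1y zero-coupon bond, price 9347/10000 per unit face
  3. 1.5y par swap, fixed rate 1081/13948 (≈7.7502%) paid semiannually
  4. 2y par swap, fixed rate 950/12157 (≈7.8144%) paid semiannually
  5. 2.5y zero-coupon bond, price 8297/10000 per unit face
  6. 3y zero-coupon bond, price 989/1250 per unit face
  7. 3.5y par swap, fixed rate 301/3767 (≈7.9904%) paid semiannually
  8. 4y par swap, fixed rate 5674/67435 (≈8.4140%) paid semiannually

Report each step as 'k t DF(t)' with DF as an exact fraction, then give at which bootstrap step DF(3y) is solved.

1 1/2 963/1000
2 1 9347/10000
3 3/2 8919/10000
4 2 343/400
5 5/2 8297/10000
6 3 989/1250
7 7/2 949/1250
8 4 7163/10000
DF(3y) is solved at step 6

step 1 [0.5y] swap r/2=37/963: DF=(1 − 37/963·(0))/(1+37/963) = 963/1000 ≈ 0.963000
step 2 [1y] zero: DF = P = 9347/10000 ≈ 0.934700
step 3 [1.5y] swap r/2=1081/27896: DF=(1 − 1081/27896·(0.963000+0.934700))/(1+1081/27896) = 8919/10000 ≈ 0.891900
step 4 [2y] swap r/2=475/12157: DF=(1 − 475/12157·(0.963000+0.934700+0.891900))/(1+475/12157) = 343/400 ≈ 0.857500
step 5 [2.5y] zero: DF = P = 8297/10000 ≈ 0.829700
step 6 [3y] zero: DF = P = 989/1250 ≈ 0.791200
step 7 [3.5y] swap r/2=301/7534: DF=(1 − 301/7534·(0.963000+0.934700+0.891900+0.857500+0.829700+0.791200))/(1+301/7534) = 949/1250 ≈ 0.759200
step 8 [4y] swap r/2=2837/67435: DF=(1 − 2837/67435·(0.963000+0.934700+0.891900+0.857500+0.829700+0.791200+0.759200))/(1+2837/67435) = 7163/10000 ≈ 0.716300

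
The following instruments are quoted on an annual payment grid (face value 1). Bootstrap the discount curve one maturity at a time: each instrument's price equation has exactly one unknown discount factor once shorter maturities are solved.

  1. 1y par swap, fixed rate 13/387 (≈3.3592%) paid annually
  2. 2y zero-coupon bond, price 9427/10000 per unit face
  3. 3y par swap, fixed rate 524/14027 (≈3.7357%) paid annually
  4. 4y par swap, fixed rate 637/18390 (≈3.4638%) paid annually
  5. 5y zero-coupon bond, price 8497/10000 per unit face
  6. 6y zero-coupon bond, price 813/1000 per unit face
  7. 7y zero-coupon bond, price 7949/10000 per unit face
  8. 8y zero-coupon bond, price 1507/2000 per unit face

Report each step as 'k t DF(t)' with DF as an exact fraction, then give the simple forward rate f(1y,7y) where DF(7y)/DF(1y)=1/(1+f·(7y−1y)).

step 1 [1y] swap r/1=13/387: DF=(1 − 13/387·(0))/(1+13/387) = 387/400 ≈ 0.967500
step 2 [2y] zero: DF = P = 9427/10000 ≈ 0.942700
step 3 [3y] swap r/1=524/14027: DF=(1 − 524/14027·(0.967500+0.942700))/(1+524/14027) = 1119/1250 ≈ 0.895200
step 4 [4y] swap r/1=637/18390: DF=(1 − 637/18390·(0.967500+0.942700+0.895200))/(1+637/18390) = 4363/5000 ≈ 0.872600
step 5 [5y] zero: DF = P = 8497/10000 ≈ 0.849700
step 6 [6y] zero: DF = P = 813/1000 ≈ 0.813000
step 7 [7y] zero: DF = P = 7949/10000 ≈ 0.794900
step 8 [8y] zero: DF = P = 1507/2000 ≈ 0.753500

1 1 387/400
2 2 9427/10000
3 3 1119/1250
4 4 4363/5000
5 5 8497/10000
6 6 813/1000
7 7 7949/10000
8 8 1507/2000
f(1y,7y) = ((387/400)/(7949/10000) − 1)/(6) = 863/23847 ≈ 3.6189%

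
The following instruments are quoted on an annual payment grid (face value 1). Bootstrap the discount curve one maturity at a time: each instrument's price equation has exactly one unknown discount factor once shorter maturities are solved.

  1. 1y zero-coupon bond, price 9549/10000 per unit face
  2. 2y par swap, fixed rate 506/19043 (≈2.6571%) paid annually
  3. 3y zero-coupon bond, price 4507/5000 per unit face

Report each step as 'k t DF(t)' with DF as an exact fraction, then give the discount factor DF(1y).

1 1 9549/10000
2 2 4747/5000
3 3 4507/5000
DF(1y) = 9549/10000 ≈ 0.954900

step 1 [1y] zero: DF = P = 9549/10000 ≈ 0.954900
step 2 [2y] swap r/1=506/19043: DF=(1 − 506/19043·(0.954900))/(1+506/19043) = 4747/5000 ≈ 0.949400
step 3 [3y] zero: DF = P = 4507/5000 ≈ 0.901400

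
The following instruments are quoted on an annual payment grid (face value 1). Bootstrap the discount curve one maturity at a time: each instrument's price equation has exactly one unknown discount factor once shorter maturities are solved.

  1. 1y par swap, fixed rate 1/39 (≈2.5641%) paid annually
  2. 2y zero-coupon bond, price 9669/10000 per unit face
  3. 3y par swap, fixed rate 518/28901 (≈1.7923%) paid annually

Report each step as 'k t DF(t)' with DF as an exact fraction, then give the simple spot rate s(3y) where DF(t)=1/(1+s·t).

1 1 39/40
2 2 9669/10000
3 3 4741/5000
s(3y) = (1/(4741/5000) − 1)/(3) = 259/14223 ≈ 1.8210%

step 1 [1y] swap r/1=1/39: DF=(1 − 1/39·(0))/(1+1/39) = 39/40 ≈ 0.975000
step 2 [2y] zero: DF = P = 9669/10000 ≈ 0.966900
step 3 [3y] swap r/1=518/28901: DF=(1 − 518/28901·(0.975000+0.966900))/(1+518/28901) = 4741/5000 ≈ 0.948200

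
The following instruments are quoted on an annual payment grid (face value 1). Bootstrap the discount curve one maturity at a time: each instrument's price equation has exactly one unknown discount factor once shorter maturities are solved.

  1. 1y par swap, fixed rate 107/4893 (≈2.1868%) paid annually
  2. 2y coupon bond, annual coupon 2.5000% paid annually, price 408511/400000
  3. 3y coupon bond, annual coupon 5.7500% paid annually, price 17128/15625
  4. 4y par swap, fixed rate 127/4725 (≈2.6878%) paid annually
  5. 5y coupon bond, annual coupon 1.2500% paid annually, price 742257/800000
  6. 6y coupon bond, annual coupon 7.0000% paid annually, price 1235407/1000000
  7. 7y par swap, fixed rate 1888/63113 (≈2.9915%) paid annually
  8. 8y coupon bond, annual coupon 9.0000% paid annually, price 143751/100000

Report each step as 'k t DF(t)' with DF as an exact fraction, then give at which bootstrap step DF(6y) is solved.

1 1 4893/5000
2 2 389/400
3 3 1861/2000
4 4 1123/1250
5 5 8697/10000
6 6 1063/1250
7 7 507/625
8 8 7977/10000
DF(6y) is solved at step 6

step 1 [1y] swap r/1=107/4893: DF=(1 − 107/4893·(0))/(1+107/4893) = 4893/5000 ≈ 0.978600
step 2 [2y] bond c/1=1/40: DF=(408511/400000 − 1/40·(0.978600))/(1+1/40) = 389/400 ≈ 0.972500
step 3 [3y] bond c/1=23/400: DF=(17128/15625 − 23/400·(0.978600+0.972500))/(1+23/400) = 1861/2000 ≈ 0.930500
step 4 [4y] swap r/1=127/4725: DF=(1 − 127/4725·(0.978600+0.972500+0.930500))/(1+127/4725) = 1123/1250 ≈ 0.898400
step 5 [5y] bond c/1=1/80: DF=(742257/800000 − 1/80·(0.978600+0.972500+0.930500+0.898400))/(1+1/80) = 8697/10000 ≈ 0.869700
step 6 [6y] bond c/1=7/100: DF=(1235407/1000000 − 7/100·(0.978600+0.972500+0.930500+0.898400+0.869700))/(1+7/100) = 1063/1250 ≈ 0.850400
step 7 [7y] swap r/1=1888/63113: DF=(1 − 1888/63113·(0.978600+0.972500+0.930500+0.898400+0.869700+0.850400))/(1+1888/63113) = 507/625 ≈ 0.811200
step 8 [8y] bond c/1=9/100: DF=(143751/100000 − 9/100·(0.978600+0.972500+0.930500+0.898400+0.869700+0.850400+0.811200))/(1+9/100) = 7977/10000 ≈ 0.797700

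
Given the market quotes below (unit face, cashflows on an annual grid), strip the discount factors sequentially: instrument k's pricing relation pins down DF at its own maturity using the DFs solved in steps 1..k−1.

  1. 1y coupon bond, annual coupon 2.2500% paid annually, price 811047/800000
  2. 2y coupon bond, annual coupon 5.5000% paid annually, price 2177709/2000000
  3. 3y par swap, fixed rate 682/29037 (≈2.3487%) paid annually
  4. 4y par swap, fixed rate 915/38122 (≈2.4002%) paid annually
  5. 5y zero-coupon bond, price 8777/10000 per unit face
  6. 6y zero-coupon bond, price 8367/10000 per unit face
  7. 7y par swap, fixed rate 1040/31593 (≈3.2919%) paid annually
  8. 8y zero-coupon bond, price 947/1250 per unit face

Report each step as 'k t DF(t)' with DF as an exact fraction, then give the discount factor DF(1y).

1 1 1983/2000
2 2 2451/2500
3 3 4659/5000
4 4 1817/2000
5 5 8777/10000
6 6 8367/10000
7 7 99/125
8 8 947/1250
DF(1y) = 1983/2000 ≈ 0.991500

step 1 [1y] bond c/1=9/400: DF=(811047/800000 − 9/400·(0))/(1+9/400) = 1983/2000 ≈ 0.991500
step 2 [2y] bond c/1=11/200: DF=(2177709/2000000 − 11/200·(0.991500))/(1+11/200) = 2451/2500 ≈ 0.980400
step 3 [3y] swap r/1=682/29037: DF=(1 − 682/29037·(0.991500+0.980400))/(1+682/29037) = 4659/5000 ≈ 0.931800
step 4 [4y] swap r/1=915/38122: DF=(1 − 915/38122·(0.991500+0.980400+0.931800))/(1+915/38122) = 1817/2000 ≈ 0.908500
step 5 [5y] zero: DF = P = 8777/10000 ≈ 0.877700
step 6 [6y] zero: DF = P = 8367/10000 ≈ 0.836700
step 7 [7y] swap r/1=1040/31593: DF=(1 − 1040/31593·(0.991500+0.980400+0.931800+0.908500+0.877700+0.836700))/(1+1040/31593) = 99/125 ≈ 0.792000
step 8 [8y] zero: DF = P = 947/1250 ≈ 0.757600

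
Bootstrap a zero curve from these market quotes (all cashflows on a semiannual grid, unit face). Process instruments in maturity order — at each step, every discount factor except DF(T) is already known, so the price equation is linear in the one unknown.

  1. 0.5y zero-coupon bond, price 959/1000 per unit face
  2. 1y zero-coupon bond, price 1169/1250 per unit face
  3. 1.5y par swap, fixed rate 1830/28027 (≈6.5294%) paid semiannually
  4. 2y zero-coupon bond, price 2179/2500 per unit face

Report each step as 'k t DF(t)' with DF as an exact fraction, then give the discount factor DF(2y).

step 1 [0.5y] zero: DF = P = 959/1000 ≈ 0.959000
step 2 [1y] zero: DF = P = 1169/1250 ≈ 0.935200
step 3 [1.5y] swap r/2=915/28027: DF=(1 − 915/28027·(0.959000+0.935200))/(1+915/28027) = 1817/2000 ≈ 0.908500
step 4 [2y] zero: DF = P = 2179/2500 ≈ 0.871600

1 1/2 959/1000
2 1 1169/1250
3 3/2 1817/2000
4 2 2179/2500
DF(2y) = 2179/2500 ≈ 0.871600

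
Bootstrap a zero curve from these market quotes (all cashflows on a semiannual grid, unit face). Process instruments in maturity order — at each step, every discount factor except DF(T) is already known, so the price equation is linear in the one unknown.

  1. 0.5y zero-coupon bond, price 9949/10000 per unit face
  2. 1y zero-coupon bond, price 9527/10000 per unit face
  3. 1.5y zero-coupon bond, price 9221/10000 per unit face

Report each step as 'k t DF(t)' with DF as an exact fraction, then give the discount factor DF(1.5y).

step 1 [0.5y] zero: DF = P = 9949/10000 ≈ 0.994900
step 2 [1y] zero: DF = P = 9527/10000 ≈ 0.952700
step 3 [1.5y] zero: DF = P = 9221/10000 ≈ 0.922100

1 1/2 9949/10000
2 1 9527/10000
3 3/2 9221/10000
DF(1.5y) = 9221/10000 ≈ 0.922100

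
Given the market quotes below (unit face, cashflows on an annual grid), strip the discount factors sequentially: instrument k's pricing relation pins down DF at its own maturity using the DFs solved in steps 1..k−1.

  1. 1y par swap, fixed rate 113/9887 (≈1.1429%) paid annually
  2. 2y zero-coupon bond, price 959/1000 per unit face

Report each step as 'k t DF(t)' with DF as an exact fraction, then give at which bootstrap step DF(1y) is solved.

1 1 9887/10000
2 2 959/1000
DF(1y) is solved at step 1

step 1 [1y] swap r/1=113/9887: DF=(1 − 113/9887·(0))/(1+113/9887) = 9887/10000 ≈ 0.988700
step 2 [2y] zero: DF = P = 959/1000 ≈ 0.959000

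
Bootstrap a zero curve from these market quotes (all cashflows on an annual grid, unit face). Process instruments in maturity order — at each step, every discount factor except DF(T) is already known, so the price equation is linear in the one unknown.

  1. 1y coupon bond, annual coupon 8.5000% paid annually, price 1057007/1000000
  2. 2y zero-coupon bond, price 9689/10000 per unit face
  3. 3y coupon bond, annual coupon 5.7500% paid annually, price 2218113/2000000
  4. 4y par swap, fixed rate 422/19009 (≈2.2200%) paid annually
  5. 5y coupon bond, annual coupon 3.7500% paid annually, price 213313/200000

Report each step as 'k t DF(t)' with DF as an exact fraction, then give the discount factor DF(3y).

1 1 4871/5000
2 2 9689/10000
3 3 9431/10000
4 4 2289/2500
5 5 4453/5000
DF(3y) = 9431/10000 ≈ 0.943100

step 1 [1y] bond c/1=17/200: DF=(1057007/1000000 − 17/200·(0))/(1+17/200) = 4871/5000 ≈ 0.974200
step 2 [2y] zero: DF = P = 9689/10000 ≈ 0.968900
step 3 [3y] bond c/1=23/400: DF=(2218113/2000000 − 23/400·(0.974200+0.968900))/(1+23/400) = 9431/10000 ≈ 0.943100
step 4 [4y] swap r/1=422/19009: DF=(1 − 422/19009·(0.974200+0.968900+0.943100))/(1+422/19009) = 2289/2500 ≈ 0.915600
step 5 [5y] bond c/1=3/80: DF=(213313/200000 − 3/80·(0.974200+0.968900+0.943100+0.915600))/(1+3/80) = 4453/5000 ≈ 0.890600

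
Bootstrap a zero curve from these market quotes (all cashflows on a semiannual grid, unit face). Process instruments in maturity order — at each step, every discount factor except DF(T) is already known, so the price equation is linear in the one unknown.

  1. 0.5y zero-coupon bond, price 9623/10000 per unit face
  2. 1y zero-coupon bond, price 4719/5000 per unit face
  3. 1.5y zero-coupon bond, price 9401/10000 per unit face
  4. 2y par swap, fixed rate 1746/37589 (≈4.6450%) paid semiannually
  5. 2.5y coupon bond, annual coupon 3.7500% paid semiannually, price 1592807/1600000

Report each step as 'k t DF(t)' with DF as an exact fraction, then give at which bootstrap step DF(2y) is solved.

step 1 [0.5y] zero: DF = P = 9623/10000 ≈ 0.962300
step 2 [1y] zero: DF = P = 4719/5000 ≈ 0.943800
step 3 [1.5y] zero: DF = P = 9401/10000 ≈ 0.940100
step 4 [2y] swap r/2=873/37589: DF=(1 − 873/37589·(0.962300+0.943800+0.940100))/(1+873/37589) = 9127/10000 ≈ 0.912700
step 5 [2.5y] bond c/2=3/160: DF=(1592807/1600000 − 3/160·(0.962300+0.943800+0.940100+0.912700))/(1+3/160) = 227/250 ≈ 0.908000

1 1/2 9623/10000
2 1 4719/5000
3 3/2 9401/10000
4 2 9127/10000
5 5/2 227/250
DF(2y) is solved at step 4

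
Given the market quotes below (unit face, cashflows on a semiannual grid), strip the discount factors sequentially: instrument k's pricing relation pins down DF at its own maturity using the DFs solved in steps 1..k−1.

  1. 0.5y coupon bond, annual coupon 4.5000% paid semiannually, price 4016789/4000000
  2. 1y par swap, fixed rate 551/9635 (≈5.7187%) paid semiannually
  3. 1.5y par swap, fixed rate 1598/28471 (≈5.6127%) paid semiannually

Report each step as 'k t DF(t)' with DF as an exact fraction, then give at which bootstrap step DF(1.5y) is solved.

step 1 [0.5y] bond c/2=9/400: DF=(4016789/4000000 − 9/400·(0))/(1+9/400) = 9821/10000 ≈ 0.982100
step 2 [1y] swap r/2=551/19270: DF=(1 − 551/19270·(0.982100))/(1+551/19270) = 9449/10000 ≈ 0.944900
step 3 [1.5y] swap r/2=799/28471: DF=(1 − 799/28471·(0.982100+0.944900))/(1+799/28471) = 9201/10000 ≈ 0.920100

1 1/2 9821/10000
2 1 9449/10000
3 3/2 9201/10000
DF(1.5y) is solved at step 3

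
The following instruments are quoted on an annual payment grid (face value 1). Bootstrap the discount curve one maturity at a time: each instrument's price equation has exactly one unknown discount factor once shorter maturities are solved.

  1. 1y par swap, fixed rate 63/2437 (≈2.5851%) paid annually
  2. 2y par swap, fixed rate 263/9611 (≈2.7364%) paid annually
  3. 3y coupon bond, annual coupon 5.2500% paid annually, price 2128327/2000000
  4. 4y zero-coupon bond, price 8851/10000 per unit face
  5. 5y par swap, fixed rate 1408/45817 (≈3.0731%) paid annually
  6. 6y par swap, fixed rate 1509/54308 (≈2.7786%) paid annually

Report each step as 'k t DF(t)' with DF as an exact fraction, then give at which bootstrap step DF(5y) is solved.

step 1 [1y] swap r/1=63/2437: DF=(1 − 63/2437·(0))/(1+63/2437) = 2437/2500 ≈ 0.974800
step 2 [2y] swap r/1=263/9611: DF=(1 − 263/9611·(0.974800))/(1+263/9611) = 4737/5000 ≈ 0.947400
step 3 [3y] bond c/1=21/400: DF=(2128327/2000000 − 21/400·(0.974800+0.947400))/(1+21/400) = 572/625 ≈ 0.915200
step 4 [4y] zero: DF = P = 8851/10000 ≈ 0.885100
step 5 [5y] swap r/1=1408/45817: DF=(1 − 1408/45817·(0.974800+0.947400+0.915200+0.885100))/(1+1408/45817) = 537/625 ≈ 0.859200
step 6 [6y] swap r/1=1509/54308: DF=(1 − 1509/54308·(0.974800+0.947400+0.915200+0.885100+0.859200))/(1+1509/54308) = 8491/10000 ≈ 0.849100

1 1 2437/2500
2 2 4737/5000
3 3 572/625
4 4 8851/10000
5 5 537/625
6 6 8491/10000
DF(5y) is solved at step 5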